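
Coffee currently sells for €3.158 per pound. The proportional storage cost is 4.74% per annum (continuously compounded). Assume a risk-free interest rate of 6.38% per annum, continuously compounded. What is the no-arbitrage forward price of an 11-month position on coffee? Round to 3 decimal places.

€3.497 per pound

Net carry = r + u − y = 0.0638 + 0.0474 − 0.0000 = 0.1112
F = S·e^((r+u−y)T) = 3.158 · e^(0.1112 × 11/12) = 3.158 · e^0.101933
= 3.158 × 1.107309 = €3.497 per pound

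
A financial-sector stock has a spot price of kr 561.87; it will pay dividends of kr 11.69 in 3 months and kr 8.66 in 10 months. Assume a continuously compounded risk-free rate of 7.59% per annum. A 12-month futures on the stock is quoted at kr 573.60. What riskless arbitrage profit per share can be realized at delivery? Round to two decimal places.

PV(dividends) I = 11.69·e^(−0.0759·3/12) + 8.66·e^(−0.0759·10/12) = 19.5995
Fair futures F* = (S − I)·e^(rT) = (561.87 − 19.5995)·e^0.075900 = 542.2705 × 1.078855 = 585.0312
Market kr 573.60 < fair 585.0312: forward underpriced → reverse cash-and-carry (short the stock, invest proceeds at r, pay the dividends, go long the forward).
Profit at T = |F_mkt − F*| = |573.60 − 585.0312| = kr 11.43 per share

kr 11.43 per share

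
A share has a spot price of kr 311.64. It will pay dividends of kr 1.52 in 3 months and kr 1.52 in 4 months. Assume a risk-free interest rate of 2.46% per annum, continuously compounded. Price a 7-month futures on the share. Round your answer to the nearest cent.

kr 313.08

PV(dividends) I = 1.52·e^(−0.0246·3/12) + 1.52·e^(−0.0246·4/12)
I = 1.5107 + 1.5076 = 3.0183
F = (S − I)·e^(rT) = (311.64 − 3.0183) · e^(0.0246·7/12)
= 308.6217 · e^0.014350 = 308.6217 × 1.014453 = kr 313.08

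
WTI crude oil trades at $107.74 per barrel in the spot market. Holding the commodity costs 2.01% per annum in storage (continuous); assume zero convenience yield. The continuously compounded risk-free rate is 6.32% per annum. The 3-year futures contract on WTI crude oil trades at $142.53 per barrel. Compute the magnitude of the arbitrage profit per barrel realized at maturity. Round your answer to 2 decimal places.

Fair futures: F* = S·e^(carry·T), with carry = (r + u) = 0.0632 + 0.0201 = 0.0833
F* = 107.74 · e^(0.0833 × 3) = 107.74 · e^0.249900 = 107.74 × 1.283897 = $138.3271
Market $142.53 > fair $138.3271: forward overpriced → cash-and-carry (buy spot, short the forward).
At maturity, profit = |F_mkt − F*| = |142.53 − 138.3271| = $4.20 per barrel

$4.20 per barrel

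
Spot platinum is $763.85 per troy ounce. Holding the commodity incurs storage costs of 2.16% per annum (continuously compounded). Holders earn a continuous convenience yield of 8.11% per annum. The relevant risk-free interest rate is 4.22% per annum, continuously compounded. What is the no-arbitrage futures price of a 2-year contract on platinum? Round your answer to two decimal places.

Net carry = r + u − y = 0.0422 + 0.0216 − 0.0811 = -0.0173
F = S·e^((r+u−y)T) = 763.85 · e^(-0.0173 × 2) = 763.85 · e^-0.034600
= 763.85 × 0.965992 = $737.87 per troy ounce

$737.87 per troy ounce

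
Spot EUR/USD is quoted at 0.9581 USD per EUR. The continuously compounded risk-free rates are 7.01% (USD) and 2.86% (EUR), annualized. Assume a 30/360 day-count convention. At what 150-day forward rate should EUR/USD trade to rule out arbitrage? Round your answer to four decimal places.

F = S·e^((r_USD − r_EUR)T) = 0.9581 · e^((0.0701 − 0.0286) × 150/360)
= 0.9581 · e^0.017292 = 0.9581 × 1.017442
F = 0.9748 USD per EUR

0.9748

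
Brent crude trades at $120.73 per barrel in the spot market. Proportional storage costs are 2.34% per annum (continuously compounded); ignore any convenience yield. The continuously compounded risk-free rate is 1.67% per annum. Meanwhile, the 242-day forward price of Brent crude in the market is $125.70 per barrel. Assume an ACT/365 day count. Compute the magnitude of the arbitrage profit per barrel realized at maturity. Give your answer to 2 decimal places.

$1.72 per barrel

Fair forward: F* = S·e^(carry·T), with carry = (r + u) = 0.0167 + 0.0234 = 0.0401
F* = 120.73 · e^(0.0401 × 242/365) = 120.73 · e^0.026587 = 120.73 × 1.026944 = $123.9829
Market $125.70 > fair $123.9829: forward overpriced → cash-and-carry (buy spot, short the forward).
At maturity, profit = |F_mkt − F*| = |125.70 − 123.9829| = $1.72 per barrel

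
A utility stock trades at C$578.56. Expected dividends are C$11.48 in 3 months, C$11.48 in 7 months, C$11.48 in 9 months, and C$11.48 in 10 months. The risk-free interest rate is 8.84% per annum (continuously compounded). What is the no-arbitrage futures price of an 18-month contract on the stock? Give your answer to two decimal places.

C$610.88

PV(dividends) I = 11.48·e^(−0.0884·3/12) + 11.48·e^(−0.0884·7/12) + 11.48·e^(−0.0884·9/12) + 11.48·e^(−0.0884·10/12)
I = 11.2291 + 10.9030 + 10.7436 + 10.6647 = 43.5404
F = (S − I)·e^(rT) = (578.56 − 43.5404) · e^(0.0884·18/12)
= 535.0196 · e^0.132600 = 535.0196 × 1.141793 = C$610.88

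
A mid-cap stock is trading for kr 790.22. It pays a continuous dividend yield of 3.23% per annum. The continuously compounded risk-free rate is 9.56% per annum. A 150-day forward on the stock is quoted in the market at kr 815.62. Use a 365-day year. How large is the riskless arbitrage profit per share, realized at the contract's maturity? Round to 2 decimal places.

kr 4.57 per share

Fair forward: F* = S·e^(carry·T), with carry = (r − q) = 0.0956 − 0.0323 = 0.0633
F* = 790.22 · e^(0.0633 × 150/365) = 790.22 · e^0.026014 = 790.22 × 1.026355 = kr 811.0462
Market kr 815.62 > fair kr 811.0462: forward overpriced → cash-and-carry (buy spot, short the forward).
At maturity, profit = |F_mkt − F*| = |815.62 − 811.0462| = kr 4.57 per share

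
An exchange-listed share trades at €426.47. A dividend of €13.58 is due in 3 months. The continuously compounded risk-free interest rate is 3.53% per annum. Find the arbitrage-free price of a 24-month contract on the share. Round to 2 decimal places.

€443.22

PV(dividends) I = 13.58·e^(−0.0353·3/12)
I = 13.4607
F = (S − I)·e^(rT) = (426.47 − 13.4607) · e^(0.0353·24/12)
= 413.0093 · e^0.070600 = 413.0093 × 1.073152 = €443.22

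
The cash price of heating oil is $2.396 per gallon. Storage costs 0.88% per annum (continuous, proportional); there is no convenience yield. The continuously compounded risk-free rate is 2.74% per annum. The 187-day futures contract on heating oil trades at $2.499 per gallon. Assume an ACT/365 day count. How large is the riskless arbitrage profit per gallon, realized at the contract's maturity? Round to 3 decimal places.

$0.058 per gallon

Fair futures: F* = S·e^(carry·T), with carry = (r + u) = 0.0274 + 0.0088 = 0.0362
F* = 2.396 · e^(0.0362 × 187/365) = 2.396 · e^0.018546 = 2.396 × 1.018719 = $2.4409
Market $2.499 > fair $2.4409: forward overpriced → cash-and-carry (buy spot, short the forward).
At maturity, profit = |F_mkt − F*| = |2.499 − 2.4409| = $0.058 per gallon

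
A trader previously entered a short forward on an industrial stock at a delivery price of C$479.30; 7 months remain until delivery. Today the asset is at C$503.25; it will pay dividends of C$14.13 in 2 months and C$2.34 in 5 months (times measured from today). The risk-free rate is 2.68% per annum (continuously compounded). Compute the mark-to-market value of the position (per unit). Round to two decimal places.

PV(remaining dividends) I = 14.13·e^(−0.0268·2/12) + 2.34·e^(−0.0268·5/12) = 16.3810
Current forward F = (S − I)·e^(rT) = (503.25 − 16.3810)·e^(0.0268·7/12) = 486.8690 × 1.015756 = 494.5401
Value (long) = (F − K)·e^(−rT) = (494.5401 − 479.30) × 0.984488 = 15.0037
Short position value = −(long value) = -C$15.00

-C$15.00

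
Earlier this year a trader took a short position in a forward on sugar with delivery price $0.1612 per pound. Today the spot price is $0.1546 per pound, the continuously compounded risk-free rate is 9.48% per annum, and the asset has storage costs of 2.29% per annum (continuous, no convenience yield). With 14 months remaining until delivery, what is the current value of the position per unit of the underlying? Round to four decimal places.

-$0.0145 per pound

Current fair forward for the remaining 14 months: F = S·e^((r + u)·T), (r + u) = 0.0948 + 0.0229 = 0.1177
F = 0.1546 · e^(0.1177 × 14/12) = 0.1546 × 1.147191 = 0.1774
Value of long forward = (F − K)·e^(−rT) = (0.1774 − 0.1612) · e^(−0.0948·14/12)
= 0.0162 × 0.895297 = 0.0145
Short position value = −(long value) = -$0.0145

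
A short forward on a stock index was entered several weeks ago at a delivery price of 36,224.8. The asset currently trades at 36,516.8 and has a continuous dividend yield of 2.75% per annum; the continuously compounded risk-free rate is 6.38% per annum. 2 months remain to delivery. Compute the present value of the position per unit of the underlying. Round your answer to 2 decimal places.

-508.16

Current fair forward for the remaining 2 months: F = S·e^((r − q)·T), (r − q) = 0.0638 − 0.0275 = 0.0363
F = 36516.8 · e^(0.0363 × 2/12) = 36516.8 × 1.00606834 = 36738.3964
Value of long forward = (F − K)·e^(−rT) = (36738.3964 − 36224.8) · e^(−0.0638·2/12)
= 513.5964 × 0.98942300 = 508.16
Short position value = −(long value) = -508.16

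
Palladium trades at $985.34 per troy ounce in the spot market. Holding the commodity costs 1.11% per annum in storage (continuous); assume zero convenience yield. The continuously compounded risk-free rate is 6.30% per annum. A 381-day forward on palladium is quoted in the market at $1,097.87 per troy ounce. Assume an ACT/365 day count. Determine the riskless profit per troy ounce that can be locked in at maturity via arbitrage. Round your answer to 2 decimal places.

Fair forward: F* = S·e^(carry·T), with carry = (r + u) = 0.0630 + 0.0111 = 0.0741
F* = 985.34 · e^(0.0741 × 381/365) = 985.34 · e^0.077348 = 985.34 × 1.080418 = $1064.5791
Market $1097.87 > fair $1064.5791: forward overpriced → cash-and-carry (buy spot, short the forward).
At maturity, profit = |F_mkt − F*| = |1097.87 − 1064.5791| = $33.29 per troy ounce

$33.29 per troy ounce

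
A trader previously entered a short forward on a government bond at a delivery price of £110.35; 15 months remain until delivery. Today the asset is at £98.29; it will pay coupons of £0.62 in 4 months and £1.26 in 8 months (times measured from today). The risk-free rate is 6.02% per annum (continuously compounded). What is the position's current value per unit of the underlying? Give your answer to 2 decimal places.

PV(remaining coupons) I = 0.62·e^(−0.0602·4/12) + 1.26·e^(−0.0602·8/12) = 1.8181
Current forward F = (S − I)·e^(rT) = (98.29 − 1.8181)·e^(0.0602·15/12) = 96.4719 × 1.078154 = 104.0116
Value (long) = (F − K)·e^(−rT) = (104.0116 − 110.35) × 0.927512 = -5.8789
Short position value = −(long value) = £5.88

£5.88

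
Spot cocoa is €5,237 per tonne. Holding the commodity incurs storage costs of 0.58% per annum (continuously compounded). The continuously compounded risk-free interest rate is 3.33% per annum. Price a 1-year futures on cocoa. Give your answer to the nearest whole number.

€5,446 per tonne

Net carry = r + u − y = 0.0333 + 0.0058 − 0.0000 = 0.0391
F = S·e^((r+u−y)T) = 5237 · e^(0.0391 × 1) = 5237 · e^0.039100
= 5237 × 1.039874 = €5,446 per tonne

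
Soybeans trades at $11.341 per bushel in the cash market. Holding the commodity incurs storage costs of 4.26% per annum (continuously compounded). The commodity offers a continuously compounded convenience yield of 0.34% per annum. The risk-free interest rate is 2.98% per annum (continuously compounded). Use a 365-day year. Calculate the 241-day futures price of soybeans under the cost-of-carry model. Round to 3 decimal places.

$11.870 per bushel

Net carry = r + u − y = 0.0298 + 0.0426 − 0.0034 = 0.0690
F = S·e^((r+u−y)T) = 11.341 · e^(0.0690 × 241/365) = 11.341 · e^0.045559
= 11.341 × 1.046613 = $11.870 per bushel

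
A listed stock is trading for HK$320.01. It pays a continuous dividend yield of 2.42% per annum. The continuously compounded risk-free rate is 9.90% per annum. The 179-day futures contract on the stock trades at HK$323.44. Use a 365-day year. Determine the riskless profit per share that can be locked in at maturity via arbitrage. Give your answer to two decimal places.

HK$8.53 per share

Fair futures: F* = S·e^(carry·T), with carry = (r − q) = 0.0990 − 0.0242 = 0.0748
F* = 320.01 · e^(0.0748 × 179/365) = 320.01 · e^0.036683 = 320.01 × 1.037364 = HK$331.9669
Market HK$323.44 < fair HK$331.9669: forward underpriced → reverse cash-and-carry (short spot, go long the forward).
At maturity, profit = |F_mkt − F*| = |323.44 − 331.9669| = HK$8.53 per share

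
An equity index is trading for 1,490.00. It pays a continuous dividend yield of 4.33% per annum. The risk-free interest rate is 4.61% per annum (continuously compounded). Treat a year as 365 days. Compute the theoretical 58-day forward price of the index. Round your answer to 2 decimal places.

1,490.66

F = S·e^((r − q)T) = 1490.00 · e^((0.0461 − 0.0433) × 58/365)
= 1490.00 · e^0.00044493 = 1490.00 × 1.00044503
F = 1,490.66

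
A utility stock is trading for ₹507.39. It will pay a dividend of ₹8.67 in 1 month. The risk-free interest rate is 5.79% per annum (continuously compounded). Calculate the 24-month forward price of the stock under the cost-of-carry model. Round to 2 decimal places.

₹560.00

PV(dividends) I = 8.67·e^(−0.0579·1/12)
I = 8.6283
F = (S − I)·e^(rT) = (507.39 − 8.6283) · e^(0.0579·24/12)
= 498.7617 · e^0.115800 = 498.7617 × 1.122771 = ₹560.00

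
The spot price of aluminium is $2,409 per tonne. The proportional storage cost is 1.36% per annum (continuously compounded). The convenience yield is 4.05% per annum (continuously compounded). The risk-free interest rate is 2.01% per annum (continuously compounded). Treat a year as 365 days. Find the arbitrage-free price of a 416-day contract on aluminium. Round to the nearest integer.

Net carry = r + u − y = 0.0201 + 0.0136 − 0.0405 = -0.0068
F = S·e^((r+u−y)T) = 2409 · e^(-0.0068 × 416/365) = 2409 · e^-0.007750
= 2409 × 0.992280 = $2,390 per tonne

$2,390 per tonne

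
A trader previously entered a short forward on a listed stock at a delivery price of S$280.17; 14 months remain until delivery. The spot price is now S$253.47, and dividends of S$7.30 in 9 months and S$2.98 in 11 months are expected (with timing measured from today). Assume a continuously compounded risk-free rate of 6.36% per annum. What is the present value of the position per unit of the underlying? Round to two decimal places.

S$16.44

PV(remaining dividends) I = 7.30·e^(−0.0636·9/12) + 2.98·e^(−0.0636·11/12) = 9.7712
Current forward F = (S − I)·e^(rT) = (253.47 − 9.7712)·e^(0.0636·14/12) = 243.6988 × 1.077022 = 262.4690
Value (long) = (F − K)·e^(−rT) = (262.4690 − 280.17) × 0.928486 = -16.4351
Short position value = −(long value) = S$16.44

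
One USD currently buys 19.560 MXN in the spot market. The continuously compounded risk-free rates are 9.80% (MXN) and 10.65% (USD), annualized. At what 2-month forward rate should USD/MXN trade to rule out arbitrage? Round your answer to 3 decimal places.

19.532

F = S·e^((r_MXN − r_USD)T) = 19.560 · e^((0.0980 − 0.1065) × 2/12)
= 19.560 · e^-0.001417 = 19.560 × 0.998584
F = 19.532 MXN per USD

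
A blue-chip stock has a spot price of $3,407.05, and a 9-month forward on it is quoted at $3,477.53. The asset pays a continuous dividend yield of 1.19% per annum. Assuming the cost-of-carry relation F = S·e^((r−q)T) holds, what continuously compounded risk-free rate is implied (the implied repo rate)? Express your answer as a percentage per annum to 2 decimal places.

From F = S·e^((r−q)T): (r − q) = ln(F/S)/T
ln(3477.53/3407.05) = ln(1.020687) = 0.020476
(r − q) = 0.020476 / (9/12) = 0.027301
r = ln(F/S)/T + q = 0.027301 + 0.0119 = 0.039201
r = 3.92%

3.92%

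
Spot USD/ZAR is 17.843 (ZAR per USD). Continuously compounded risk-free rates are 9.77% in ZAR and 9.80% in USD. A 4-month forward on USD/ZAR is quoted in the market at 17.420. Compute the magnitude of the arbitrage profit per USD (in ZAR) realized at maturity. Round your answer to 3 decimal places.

0.421 per USD (in ZAR)

Fair forward: F* = S·e^(carry·T), with carry = (r_ZAR − r_USD) = 0.0977 − 0.0980 = -0.0003
F* = 17.843 · e^(-0.0003 × 4/12) = 17.843 · e^-0.000100 = 17.843 × 0.999900 = 17.8412
Market 17.420 < fair 17.8412: forward underpriced → reverse cash-and-carry (short spot, go long the forward).
At maturity, profit = |F_mkt − F*| = |17.420 − 17.8412| = 0.421 per USD (in ZAR)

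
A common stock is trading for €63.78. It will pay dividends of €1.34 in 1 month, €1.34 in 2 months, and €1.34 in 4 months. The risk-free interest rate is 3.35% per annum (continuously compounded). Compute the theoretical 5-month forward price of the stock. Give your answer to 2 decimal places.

PV(dividends) I = 1.34·e^(−0.0335·1/12) + 1.34·e^(−0.0335·2/12) + 1.34·e^(−0.0335·4/12)
I = 1.3363 + 1.3325 + 1.3251 = 3.9939
F = (S − I)·e^(rT) = (63.78 − 3.9939) · e^(0.0335·5/12)
= 59.7861 · e^0.013958 = 59.7861 × 1.014056 = €60.63

€60.63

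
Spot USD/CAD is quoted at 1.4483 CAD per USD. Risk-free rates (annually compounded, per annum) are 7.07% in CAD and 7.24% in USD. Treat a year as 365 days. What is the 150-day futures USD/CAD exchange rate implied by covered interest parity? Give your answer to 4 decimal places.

By covered interest parity, F = S · (1+r_CAD)^T / (1+r_USD)^T
= 1.4483 × 1.028471 / 1.029142 = 1.4483 × 0.999348
F = 1.4474 CAD per USD

1.4474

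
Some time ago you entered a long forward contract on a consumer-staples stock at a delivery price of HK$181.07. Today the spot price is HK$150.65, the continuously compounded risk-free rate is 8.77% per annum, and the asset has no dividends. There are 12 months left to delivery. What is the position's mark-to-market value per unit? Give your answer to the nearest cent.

-HK$15.22

Current fair forward for the remaining 12 months: F = S·e^(r·T), r = 0.0877
F = 150.65 · e^(0.0877 × 12/12) = 150.65 × 1.091661 = 164.4587
Value of long forward = (F − K)·e^(−rT) = (164.4587 − 181.07) · e^(−0.0877·12/12)
= -16.6113 × 0.916036 = -15.22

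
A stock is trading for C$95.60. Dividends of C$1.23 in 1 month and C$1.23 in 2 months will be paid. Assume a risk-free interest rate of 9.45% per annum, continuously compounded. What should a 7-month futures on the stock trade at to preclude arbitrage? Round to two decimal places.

C$98.45

PV(dividends) I = 1.23·e^(−0.0945·1/12) + 1.23·e^(−0.0945·2/12)
I = 1.2204 + 1.2108 = 2.4312
F = (S − I)·e^(rT) = (95.60 − 2.4312) · e^(0.0945·7/12)
= 93.1688 · e^0.055125 = 93.1688 × 1.056673 = C$98.45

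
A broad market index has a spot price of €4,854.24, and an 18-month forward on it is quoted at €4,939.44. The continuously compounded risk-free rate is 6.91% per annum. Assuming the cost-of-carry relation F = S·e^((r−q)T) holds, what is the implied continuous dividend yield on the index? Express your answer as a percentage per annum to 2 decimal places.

5.75%

From F = S·e^((r−q)T): (r − q) = ln(F/S)/T
ln(4939.44/4854.24) = ln(1.017552) = 0.017400
(r − q) = 0.017400 / (18/12) = 0.011600
q = r − ln(F/S)/T = 0.0691 − 0.011600 = 0.057500
q = 5.75%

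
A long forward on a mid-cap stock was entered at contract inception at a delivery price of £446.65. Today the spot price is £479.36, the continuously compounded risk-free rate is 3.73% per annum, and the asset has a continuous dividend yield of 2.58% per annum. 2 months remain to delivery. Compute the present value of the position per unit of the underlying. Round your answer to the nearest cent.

Current fair forward for the remaining 2 months: F = S·e^((r − q)·T), (r − q) = 0.0373 − 0.0258 = 0.0115
F = 479.36 · e^(0.0115 × 2/12) = 479.36 × 1.001919 = 480.2799
Value of long forward = (F − K)·e^(−rT) = (480.2799 − 446.65) · e^(−0.0373·2/12)
= 33.6299 × 0.993803 = 33.42

£33.42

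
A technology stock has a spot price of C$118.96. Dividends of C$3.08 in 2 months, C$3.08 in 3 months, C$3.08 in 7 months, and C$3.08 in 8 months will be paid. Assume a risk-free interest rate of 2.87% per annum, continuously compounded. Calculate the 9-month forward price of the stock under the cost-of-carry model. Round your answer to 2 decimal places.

PV(dividends) I = 3.08·e^(−0.0287·2/12) + 3.08·e^(−0.0287·3/12) + 3.08·e^(−0.0287·7/12) + 3.08·e^(−0.0287·8/12)
I = 3.0653 + 3.0580 + 3.0289 + 3.0216 = 12.1738
F = (S − I)·e^(rT) = (118.96 − 12.1738) · e^(0.0287·9/12)
= 106.7862 · e^0.021525 = 106.7862 × 1.021758 = C$109.11

C$109.11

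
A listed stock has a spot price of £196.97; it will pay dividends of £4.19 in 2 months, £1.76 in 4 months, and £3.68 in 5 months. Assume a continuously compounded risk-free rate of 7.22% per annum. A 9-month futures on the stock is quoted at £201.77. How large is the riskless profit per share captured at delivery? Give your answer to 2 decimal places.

PV(dividends) I = 4.19·e^(−0.0722·2/12) + 1.76·e^(−0.0722·4/12) + 3.68·e^(−0.0722·5/12) = 9.4290
Fair futures F* = (S − I)·e^(rT) = (196.97 − 9.4290)·e^0.054150 = 187.5410 × 1.055643 = 197.9763
Market £201.77 > fair 197.9763: forward overpriced → cash-and-carry (borrow at r, buy the stock and collect the dividends, short the forward).
Profit at T = |F_mkt − F*| = |201.77 − 197.9763| = £3.79 per share

£3.79 per share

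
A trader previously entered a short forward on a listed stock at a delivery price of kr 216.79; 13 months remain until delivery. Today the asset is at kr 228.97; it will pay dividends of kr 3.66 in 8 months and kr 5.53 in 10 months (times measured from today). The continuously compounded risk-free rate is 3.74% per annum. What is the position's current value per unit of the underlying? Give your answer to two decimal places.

-kr 11.86

PV(remaining dividends) I = 3.66·e^(−0.0374·8/12) + 5.53·e^(−0.0374·10/12) = 8.9302
Current forward F = (S − I)·e^(rT) = (228.97 − 8.9302)·e^(0.0374·13/12) = 220.0398 × 1.041349 = 229.1382
Value (long) = (F − K)·e^(−rT) = (229.1382 − 216.79) × 0.960293 = 11.8579
Short position value = −(long value) = -kr 11.86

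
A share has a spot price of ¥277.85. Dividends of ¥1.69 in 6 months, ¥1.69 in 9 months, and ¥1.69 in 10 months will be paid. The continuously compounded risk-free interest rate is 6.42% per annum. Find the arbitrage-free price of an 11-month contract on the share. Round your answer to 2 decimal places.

PV(dividends) I = 1.69·e^(−0.0642·6/12) + 1.69·e^(−0.0642·9/12) + 1.69·e^(−0.0642·10/12)
I = 1.6366 + 1.6106 + 1.6020 = 4.8492
F = (S − I)·e^(rT) = (277.85 − 4.8492) · e^(0.0642·11/12)
= 273.0008 · e^0.058850 = 273.0008 × 1.060616 = ¥289.55

¥289.55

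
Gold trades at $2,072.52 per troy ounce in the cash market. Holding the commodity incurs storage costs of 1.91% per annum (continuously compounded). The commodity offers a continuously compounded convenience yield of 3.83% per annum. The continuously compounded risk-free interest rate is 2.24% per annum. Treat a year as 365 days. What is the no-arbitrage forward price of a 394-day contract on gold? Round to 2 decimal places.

$2,079.69 per troy ounce

Net carry = r + u − y = 0.0224 + 0.0191 − 0.0383 = 0.0032
F = S·e^((r+u−y)T) = 2072.52 · e^(0.0032 × 394/365) = 2072.52 · e^0.00345425
= 2072.52 × 1.00346022 = $2,079.69 per troy ounce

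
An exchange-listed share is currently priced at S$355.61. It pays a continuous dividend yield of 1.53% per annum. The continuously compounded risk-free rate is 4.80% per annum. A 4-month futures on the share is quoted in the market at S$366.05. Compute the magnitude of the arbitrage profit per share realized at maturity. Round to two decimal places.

Fair futures: F* = S·e^(carry·T), with carry = (r − q) = 0.0480 − 0.0153 = 0.0327
F* = 355.61 · e^(0.0327 × 4/12) = 355.61 · e^0.010900 = 355.61 × 1.010960 = S$359.5075
Market S$366.05 > fair S$359.5075: forward overpriced → cash-and-carry (buy spot, short the forward).
At maturity, profit = |F_mkt − F*| = |366.05 − 359.5075| = S$6.54 per share

S$6.54 per share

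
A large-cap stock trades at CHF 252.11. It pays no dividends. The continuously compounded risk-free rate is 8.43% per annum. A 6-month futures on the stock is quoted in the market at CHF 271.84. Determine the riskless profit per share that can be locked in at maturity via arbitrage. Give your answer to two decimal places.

CHF 8.88 per share

Fair futures: F* = S·e^(carry·T), with carry = r = 0.0843
F* = 252.11 · e^(0.0843 × 6/12) = 252.11 · e^0.042150 = 252.11 × 1.043051 = CHF 262.9636
Market CHF 271.84 > fair CHF 262.9636: forward overpriced → cash-and-carry (buy spot, short the forward).
At maturity, profit = |F_mkt − F*| = |271.84 − 262.9636| = CHF 8.88 per share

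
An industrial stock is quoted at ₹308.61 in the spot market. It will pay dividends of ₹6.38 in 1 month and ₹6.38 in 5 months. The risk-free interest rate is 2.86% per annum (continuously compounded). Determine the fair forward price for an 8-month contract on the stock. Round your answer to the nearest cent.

₹301.64

PV(dividends) I = 6.38·e^(−0.0286·1/12) + 6.38·e^(−0.0286·5/12)
I = 6.3648 + 6.3044 = 12.6692
F = (S − I)·e^(rT) = (308.61 − 12.6692) · e^(0.0286·8/12)
= 295.9408 · e^0.019067 = 295.9408 × 1.019250 = ₹301.64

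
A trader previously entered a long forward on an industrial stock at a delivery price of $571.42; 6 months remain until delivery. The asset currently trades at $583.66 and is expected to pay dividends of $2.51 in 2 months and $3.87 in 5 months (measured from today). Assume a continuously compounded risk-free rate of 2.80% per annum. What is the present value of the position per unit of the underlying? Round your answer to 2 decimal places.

PV(remaining dividends) I = 2.51·e^(−0.0280·2/12) + 3.87·e^(−0.0280·5/12) = 6.3234
Current forward F = (S − I)·e^(rT) = (583.66 − 6.3234)·e^(0.0280·6/12) = 577.3366 × 1.014098 = 585.4759
Value (long) = (F − K)·e^(−rT) = (585.4759 − 571.42) × 0.986098 = 13.8605
Value = $13.86

$13.86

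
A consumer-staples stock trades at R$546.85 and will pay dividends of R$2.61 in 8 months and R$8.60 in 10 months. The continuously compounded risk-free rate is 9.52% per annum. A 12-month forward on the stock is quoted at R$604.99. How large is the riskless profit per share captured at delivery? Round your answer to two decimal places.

PV(dividends) I = 2.61·e^(−0.0952·8/12) + 8.60·e^(−0.0952·10/12) = 10.3936
Fair forward F* = (S − I)·e^(rT) = (546.85 − 10.3936)·e^0.095200 = 536.4564 × 1.099879 = 590.0371
Market R$604.99 > fair 590.0371: forward overpriced → cash-and-carry (borrow at r, buy the stock and collect the dividends, short the forward).
Profit at T = |F_mkt − F*| = |604.99 − 590.0371| = R$14.95 per share

R$14.95 per share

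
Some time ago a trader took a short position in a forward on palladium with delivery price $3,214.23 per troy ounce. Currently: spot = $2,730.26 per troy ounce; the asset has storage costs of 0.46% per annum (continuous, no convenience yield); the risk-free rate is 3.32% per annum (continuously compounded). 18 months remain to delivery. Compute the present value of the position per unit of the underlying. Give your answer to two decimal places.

Current fair forward for the remaining 18 months: F = S·e^((r + u)·T), (r + u) = 0.0332 + 0.0046 = 0.0378
F = 2730.26 · e^(0.0378 × 18/12) = 2730.26 × 1.05833826 = 2889.5386
Value of long forward = (F − K)·e^(−rT) = (2889.5386 − 3214.23) · e^(−0.0332·18/12)
= -324.6914 × 0.95141969 = -308.92
Short position value = −(long value) = $308.92

$308.92 per troy ounce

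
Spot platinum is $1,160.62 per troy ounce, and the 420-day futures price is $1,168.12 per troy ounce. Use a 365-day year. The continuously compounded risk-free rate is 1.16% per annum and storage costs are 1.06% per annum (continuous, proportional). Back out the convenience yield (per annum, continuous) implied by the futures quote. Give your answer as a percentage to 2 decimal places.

F = S·e^((r+u−y)T) ⇒ (r+u−y) = ln(F/S)/T
ln(1168.12/1160.62) = 0.006441; /T ⇒ 0.005598
y = r + u − ln(F/S)/T = 0.0116 + 0.0106 − 0.005598 = 0.016602
y = 1.66%

1.66%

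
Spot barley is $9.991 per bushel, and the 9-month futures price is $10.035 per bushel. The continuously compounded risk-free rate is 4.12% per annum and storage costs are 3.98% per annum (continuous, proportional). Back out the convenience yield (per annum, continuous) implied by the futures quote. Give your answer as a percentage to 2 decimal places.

7.51%

F = S·e^((r+u−y)T) ⇒ (r+u−y) = ln(F/S)/T
ln(10.035/9.991) = 0.004394; /T ⇒ 0.005859
y = r + u − ln(F/S)/T = 0.0412 + 0.0398 − 0.005859 = 0.075141
y = 7.51%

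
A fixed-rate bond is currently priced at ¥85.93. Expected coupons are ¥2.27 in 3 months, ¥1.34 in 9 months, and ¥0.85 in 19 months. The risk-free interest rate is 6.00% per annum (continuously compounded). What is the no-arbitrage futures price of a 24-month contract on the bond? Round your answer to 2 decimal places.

¥92.05

PV(coupons) I = 2.27·e^(−0.0600·3/12) + 1.34·e^(−0.0600·9/12) + 0.85·e^(−0.0600·19/12)
I = 2.2362 + 1.2810 + 0.7730 = 4.2902
F = (S − I)·e^(rT) = (85.93 − 4.2902) · e^(0.0600·24/12)
= 81.6398 · e^0.120000 = 81.6398 × 1.127497 = ¥92.05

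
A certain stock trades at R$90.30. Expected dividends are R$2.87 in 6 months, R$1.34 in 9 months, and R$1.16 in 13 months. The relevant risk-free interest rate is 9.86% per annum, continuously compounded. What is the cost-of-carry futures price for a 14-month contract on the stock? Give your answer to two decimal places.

PV(dividends) I = 2.87·e^(−0.0986·6/12) + 1.34·e^(−0.0986·9/12) + 1.16·e^(−0.0986·13/12)
I = 2.7319 + 1.2445 + 1.0425 = 5.0189
F = (S − I)·e^(rT) = (90.30 − 5.0189) · e^(0.0986·14/12)
= 85.2811 · e^0.115033 = 85.2811 × 1.121910 = R$95.68

R$95.68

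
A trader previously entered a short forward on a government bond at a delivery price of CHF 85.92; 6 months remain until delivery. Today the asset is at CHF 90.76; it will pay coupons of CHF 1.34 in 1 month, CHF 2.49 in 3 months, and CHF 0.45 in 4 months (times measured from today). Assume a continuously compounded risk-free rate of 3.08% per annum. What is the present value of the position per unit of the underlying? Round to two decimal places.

-CHF 1.90

PV(remaining coupons) I = 1.34·e^(−0.0308·1/12) + 2.49·e^(−0.0308·3/12) + 0.45·e^(−0.0308·4/12) = 4.2529
Current forward F = (S − I)·e^(rT) = (90.76 − 4.2529)·e^(0.0308·6/12) = 86.5071 × 1.015519 = 87.8496
Value (long) = (F − K)·e^(−rT) = (87.8496 − 85.92) × 0.984718 = 1.9001
Short position value = −(long value) = -CHF 1.90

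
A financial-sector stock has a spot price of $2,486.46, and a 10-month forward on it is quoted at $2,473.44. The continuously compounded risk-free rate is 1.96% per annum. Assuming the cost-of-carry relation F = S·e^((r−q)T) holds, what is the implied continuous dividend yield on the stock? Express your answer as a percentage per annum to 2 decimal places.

2.59%

From F = S·e^((r−q)T): (r − q) = ln(F/S)/T
ln(2473.44/2486.46) = ln(0.994764) = -0.005250
(r − q) = -0.005250 / (10/12) = -0.006300
q = r − ln(F/S)/T = 0.0196 + 0.006300 = 0.025900
q = 2.59%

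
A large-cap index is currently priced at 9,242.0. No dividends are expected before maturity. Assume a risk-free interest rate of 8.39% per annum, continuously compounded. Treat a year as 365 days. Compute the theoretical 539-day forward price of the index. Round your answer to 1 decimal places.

F = S·e^(rT) = 9242.0 · e^(0.0839 × 539/365)
= 9242.0 · e^0.123896 = 9242.0 × 1.131898
F = 10,461.0

10,461.0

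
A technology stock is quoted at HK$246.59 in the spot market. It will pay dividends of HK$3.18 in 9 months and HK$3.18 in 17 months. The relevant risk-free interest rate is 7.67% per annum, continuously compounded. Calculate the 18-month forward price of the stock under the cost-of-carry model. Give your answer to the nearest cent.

PV(dividends) I = 3.18·e^(−0.0767·9/12) + 3.18·e^(−0.0767·17/12)
I = 3.0022 + 2.8526 = 5.8548
F = (S − I)·e^(rT) = (246.59 − 5.8548) · e^(0.0767·18/12)
= 240.7352 · e^0.115050 = 240.7352 × 1.121930 = HK$270.09

HK$270.09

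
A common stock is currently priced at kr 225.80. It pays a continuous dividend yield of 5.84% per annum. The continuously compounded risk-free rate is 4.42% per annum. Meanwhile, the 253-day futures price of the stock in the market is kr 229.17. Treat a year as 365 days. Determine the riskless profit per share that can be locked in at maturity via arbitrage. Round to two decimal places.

kr 5.58 per share

Fair futures: F* = S·e^(carry·T), with carry = (r − q) = 0.0442 − 0.0584 = -0.0142
F* = 225.80 · e^(-0.0142 × 253/365) = 225.80 · e^-0.009843 = 225.80 × 0.990205 = kr 223.5883
Market kr 229.17 > fair kr 223.5883: forward overpriced → cash-and-carry (buy spot, short the forward).
At maturity, profit = |F_mkt − F*| = |229.17 − 223.5883| = kr 5.58 per share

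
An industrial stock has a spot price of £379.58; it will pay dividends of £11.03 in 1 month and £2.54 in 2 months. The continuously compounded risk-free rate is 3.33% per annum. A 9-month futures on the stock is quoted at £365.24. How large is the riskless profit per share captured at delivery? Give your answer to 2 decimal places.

PV(dividends) I = 11.03·e^(−0.0333·1/12) + 2.54·e^(−0.0333·2/12) = 13.5254
Fair futures F* = (S − I)·e^(rT) = (379.58 − 13.5254)·e^0.024975 = 366.0546 × 1.025289 = 375.3118
Market £365.24 < fair 375.3118: forward underpriced → reverse cash-and-carry (short the stock, invest proceeds at r, pay the dividends, go long the forward).
Profit at T = |F_mkt − F*| = |365.24 − 375.3118| = £10.07 per share

£10.07 per share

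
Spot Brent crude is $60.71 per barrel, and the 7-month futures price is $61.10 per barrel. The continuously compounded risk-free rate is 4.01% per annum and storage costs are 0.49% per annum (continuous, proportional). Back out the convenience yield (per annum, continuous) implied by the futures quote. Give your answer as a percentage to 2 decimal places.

F = S·e^((r+u−y)T) ⇒ (r+u−y) = ln(F/S)/T
ln(61.10/60.71) = 0.006403; /T ⇒ 0.010977
y = r + u − ln(F/S)/T = 0.0401 + 0.0049 − 0.010977 = 0.034023
y = 3.40%

3.40%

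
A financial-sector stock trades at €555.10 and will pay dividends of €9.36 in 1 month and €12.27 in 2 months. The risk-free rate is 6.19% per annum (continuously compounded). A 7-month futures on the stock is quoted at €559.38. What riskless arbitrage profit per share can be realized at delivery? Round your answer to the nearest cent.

PV(dividends) I = 9.36·e^(−0.0619·1/12) + 12.27·e^(−0.0619·2/12) = 21.4559
Fair futures F* = (S − I)·e^(rT) = (555.10 − 21.4559)·e^0.036108 = 533.6441 × 1.036768 = 553.2651
Market €559.38 > fair 553.2651: forward overpriced → cash-and-carry (borrow at r, buy the stock and collect the dividends, short the forward).
Profit at T = |F_mkt − F*| = |559.38 − 553.2651| = €6.11 per share

€6.11 per share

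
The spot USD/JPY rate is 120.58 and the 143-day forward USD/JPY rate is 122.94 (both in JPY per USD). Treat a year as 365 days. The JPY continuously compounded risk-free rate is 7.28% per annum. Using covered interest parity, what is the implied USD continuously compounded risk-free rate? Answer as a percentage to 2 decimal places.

F = S·e^((r_JPY − r_USD)T) ⇒ r_USD = r_JPY − ln(F/S)/T
ln(122.94/120.58) = 0.019383; /(143/365) = 0.049474
r_USD = 0.0728 − 0.049474 = 0.023326
r_USD = 2.33%

2.33%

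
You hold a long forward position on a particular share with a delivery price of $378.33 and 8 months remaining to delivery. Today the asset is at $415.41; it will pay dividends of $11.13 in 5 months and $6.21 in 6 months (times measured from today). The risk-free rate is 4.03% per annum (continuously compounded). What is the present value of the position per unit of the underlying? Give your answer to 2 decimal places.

PV(remaining dividends) I = 11.13·e^(−0.0403·5/12) + 6.21·e^(−0.0403·6/12) = 17.0308
Current forward F = (S − I)·e^(rT) = (415.41 − 17.0308)·e^(0.0403·8/12) = 398.3792 × 1.027231 = 409.2275
Value (long) = (F − K)·e^(−rT) = (409.2275 − 378.33) × 0.973491 = 30.0784
Value = $30.08

$30.08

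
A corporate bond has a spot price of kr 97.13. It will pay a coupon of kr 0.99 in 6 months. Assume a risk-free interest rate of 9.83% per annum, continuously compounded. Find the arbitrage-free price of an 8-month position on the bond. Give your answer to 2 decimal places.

PV(coupons) I = 0.99·e^(−0.0983·6/12)
I = 0.9425
F = (S − I)·e^(rT) = (97.13 − 0.9425) · e^(0.0983·8/12)
= 96.1875 · e^0.065533 = 96.1875 × 1.067728 = kr 102.70

kr 102.70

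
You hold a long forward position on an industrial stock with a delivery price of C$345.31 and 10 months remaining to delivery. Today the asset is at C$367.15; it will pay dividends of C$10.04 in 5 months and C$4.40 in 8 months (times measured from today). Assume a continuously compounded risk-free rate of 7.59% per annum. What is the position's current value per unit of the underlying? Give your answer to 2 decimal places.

PV(remaining dividends) I = 10.04·e^(−0.0759·5/12) + 4.40·e^(−0.0759·8/12) = 13.9104
Current forward F = (S − I)·e^(rT) = (367.15 − 13.9104)·e^(0.0759·10/12) = 353.2396 × 1.065293 = 376.3037
Value (long) = (F − K)·e^(−rT) = (376.3037 − 345.31) × 0.938709 = 29.0941
Value = C$29.09

C$29.09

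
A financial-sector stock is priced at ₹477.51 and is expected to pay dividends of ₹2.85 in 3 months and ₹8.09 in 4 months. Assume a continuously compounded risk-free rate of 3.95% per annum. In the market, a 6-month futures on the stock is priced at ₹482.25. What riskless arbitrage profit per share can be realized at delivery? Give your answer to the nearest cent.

PV(dividends) I = 2.85·e^(−0.0395·3/12) + 8.09·e^(−0.0395·4/12) = 10.8062
Fair futures F* = (S − I)·e^(rT) = (477.51 − 10.8062)·e^0.019750 = 466.7038 × 1.019946 = 476.0127
Market ₹482.25 > fair 476.0127: forward overpriced → cash-and-carry (borrow at r, buy the stock and collect the dividends, short the forward).
Profit at T = |F_mkt − F*| = |482.25 − 476.0127| = ₹6.24 per share

₹6.24 per share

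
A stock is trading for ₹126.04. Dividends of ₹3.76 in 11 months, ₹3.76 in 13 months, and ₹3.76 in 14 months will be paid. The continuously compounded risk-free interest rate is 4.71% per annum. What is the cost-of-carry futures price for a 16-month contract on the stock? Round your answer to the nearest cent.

PV(dividends) I = 3.76·e^(−0.0471·11/12) + 3.76·e^(−0.0471·13/12) + 3.76·e^(−0.0471·14/12)
I = 3.6011 + 3.5730 + 3.5590 = 10.7331
F = (S − I)·e^(rT) = (126.04 − 10.7331) · e^(0.0471·16/12)
= 115.3069 · e^0.062800 = 115.3069 × 1.064814 = ₹122.78

₹122.78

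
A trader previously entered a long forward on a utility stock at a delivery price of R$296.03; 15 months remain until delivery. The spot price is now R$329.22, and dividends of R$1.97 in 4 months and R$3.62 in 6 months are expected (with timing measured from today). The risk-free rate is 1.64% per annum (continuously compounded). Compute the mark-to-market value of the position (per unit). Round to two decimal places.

PV(remaining dividends) I = 1.97·e^(−0.0164·4/12) + 3.62·e^(−0.0164·6/12) = 5.5497
Current forward F = (S − I)·e^(rT) = (329.22 − 5.5497)·e^(0.0164·15/12) = 323.6703 × 1.020712 = 330.3742
Value (long) = (F − K)·e^(−rT) = (330.3742 − 296.03) × 0.979709 = 33.6473
Value = R$33.65

R$33.65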